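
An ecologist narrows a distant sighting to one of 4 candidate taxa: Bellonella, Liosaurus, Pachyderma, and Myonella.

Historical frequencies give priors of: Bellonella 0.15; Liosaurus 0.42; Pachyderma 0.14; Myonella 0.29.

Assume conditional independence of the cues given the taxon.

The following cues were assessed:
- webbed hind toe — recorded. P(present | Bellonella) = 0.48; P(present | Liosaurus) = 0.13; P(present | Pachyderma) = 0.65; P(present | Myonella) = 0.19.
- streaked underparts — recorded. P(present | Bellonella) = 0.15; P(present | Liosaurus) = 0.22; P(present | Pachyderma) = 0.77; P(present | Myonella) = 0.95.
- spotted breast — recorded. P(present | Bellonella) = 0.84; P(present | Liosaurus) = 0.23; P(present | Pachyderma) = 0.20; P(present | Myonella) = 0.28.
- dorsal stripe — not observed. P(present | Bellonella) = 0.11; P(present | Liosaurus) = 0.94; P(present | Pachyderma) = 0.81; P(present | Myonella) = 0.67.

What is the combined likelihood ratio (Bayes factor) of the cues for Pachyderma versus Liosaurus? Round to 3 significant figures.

Joint likelihood of the cue pattern under each hypothesis (using 1 − P(present | H) for each absent cue):
  Pachyderma: 0.65 × 0.77 × 0.20 × (1 − 0.81) = 0.019019
  Liosaurus: 0.13 × 0.22 × 0.23 × (1 − 0.94) = 0.00039468
Bayes factor = 0.019019 / 0.00039468 ≈ 48.2

48.2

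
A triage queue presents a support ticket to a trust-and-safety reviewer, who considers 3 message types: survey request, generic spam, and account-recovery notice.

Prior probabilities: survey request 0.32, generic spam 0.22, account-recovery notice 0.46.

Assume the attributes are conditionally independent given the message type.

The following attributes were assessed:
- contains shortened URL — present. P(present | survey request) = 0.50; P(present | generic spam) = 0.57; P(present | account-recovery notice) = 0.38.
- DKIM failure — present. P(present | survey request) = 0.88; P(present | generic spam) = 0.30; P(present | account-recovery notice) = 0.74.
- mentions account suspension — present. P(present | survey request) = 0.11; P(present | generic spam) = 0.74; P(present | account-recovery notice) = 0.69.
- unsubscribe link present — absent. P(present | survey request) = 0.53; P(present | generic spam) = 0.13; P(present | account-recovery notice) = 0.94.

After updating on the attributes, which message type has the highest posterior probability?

generic spam

Multiply each prior by the joint likelihood of the attribute pattern (using 1 − P(present | H) for each absent attribute):
  survey request: 0.32 × 0.50 × 0.88 × 0.11 × (1 − 0.53) = 0.0072794
  generic spam: 0.22 × 0.57 × 0.30 × 0.74 × (1 − 0.13) = 0.02422
  account-recovery notice: 0.46 × 0.38 × 0.74 × 0.69 × (1 − 0.94) = 0.0053552
Marginal likelihood of the evidence = 0.036854.
P(survey request | evidence) ≈ 0.0072794 / 0.036854 ≈ 0.198
P(generic spam | evidence) ≈ 0.02422 / 0.036854 ≈ 0.657
P(account-recovery notice | evidence) ≈ 0.0053552 / 0.036854 ≈ 0.145
The largest is 0.657, so generic spam is most probable.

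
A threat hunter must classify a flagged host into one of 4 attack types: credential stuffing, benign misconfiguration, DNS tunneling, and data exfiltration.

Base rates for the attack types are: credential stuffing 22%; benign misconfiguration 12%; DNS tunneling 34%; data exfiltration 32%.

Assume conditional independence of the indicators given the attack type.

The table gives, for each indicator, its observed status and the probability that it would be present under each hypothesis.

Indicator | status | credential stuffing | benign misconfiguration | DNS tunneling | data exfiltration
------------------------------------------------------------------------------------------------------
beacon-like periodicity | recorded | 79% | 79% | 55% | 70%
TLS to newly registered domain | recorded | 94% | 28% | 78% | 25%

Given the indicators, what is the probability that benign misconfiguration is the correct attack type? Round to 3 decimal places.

0.068

By Bayes' rule with conditional independence, the unnormalized weight for each hypothesis is prior × ∏ likelihoods:
  credential stuffing: 0.22 × 0.79 × 0.94 = 0.16337
  benign misconfiguration: 0.12 × 0.79 × 0.28 = 0.026544
  DNS tunneling: 0.34 × 0.55 × 0.78 = 0.14586
  data exfiltration: 0.32 × 0.70 × 0.25 = 0.056
Marginal likelihood of the evidence = 0.39178.
P(benign misconfiguration | evidence) = 0.026544 / 0.39178 ≈ 0.068.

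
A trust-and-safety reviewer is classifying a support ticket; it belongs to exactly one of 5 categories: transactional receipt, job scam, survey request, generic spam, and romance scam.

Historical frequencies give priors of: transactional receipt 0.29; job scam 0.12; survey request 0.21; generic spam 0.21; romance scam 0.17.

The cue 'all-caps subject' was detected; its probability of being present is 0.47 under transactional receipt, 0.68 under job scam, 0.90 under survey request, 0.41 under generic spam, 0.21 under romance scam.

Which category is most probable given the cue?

survey request

For each hypothesis, the unnormalized posterior weight is prior × likelihood:
  transactional receipt: 0.29 × 0.47 = 0.1363
  job scam: 0.12 × 0.68 = 0.0816
  survey request: 0.21 × 0.90 = 0.189
  generic spam: 0.21 × 0.41 = 0.0861
  romance scam: 0.17 × 0.21 = 0.0357
Marginal likelihood of the evidence = 0.5287.
P(transactional receipt | evidence) ≈ 0.1363 / 0.5287 ≈ 0.258
P(job scam | evidence) ≈ 0.0816 / 0.5287 ≈ 0.154
P(survey request | evidence) ≈ 0.189 / 0.5287 ≈ 0.357
P(generic spam | evidence) ≈ 0.0861 / 0.5287 ≈ 0.163
P(romance scam | evidence) ≈ 0.0357 / 0.5287 ≈ 0.068
The largest is 0.357, so survey request is most probable.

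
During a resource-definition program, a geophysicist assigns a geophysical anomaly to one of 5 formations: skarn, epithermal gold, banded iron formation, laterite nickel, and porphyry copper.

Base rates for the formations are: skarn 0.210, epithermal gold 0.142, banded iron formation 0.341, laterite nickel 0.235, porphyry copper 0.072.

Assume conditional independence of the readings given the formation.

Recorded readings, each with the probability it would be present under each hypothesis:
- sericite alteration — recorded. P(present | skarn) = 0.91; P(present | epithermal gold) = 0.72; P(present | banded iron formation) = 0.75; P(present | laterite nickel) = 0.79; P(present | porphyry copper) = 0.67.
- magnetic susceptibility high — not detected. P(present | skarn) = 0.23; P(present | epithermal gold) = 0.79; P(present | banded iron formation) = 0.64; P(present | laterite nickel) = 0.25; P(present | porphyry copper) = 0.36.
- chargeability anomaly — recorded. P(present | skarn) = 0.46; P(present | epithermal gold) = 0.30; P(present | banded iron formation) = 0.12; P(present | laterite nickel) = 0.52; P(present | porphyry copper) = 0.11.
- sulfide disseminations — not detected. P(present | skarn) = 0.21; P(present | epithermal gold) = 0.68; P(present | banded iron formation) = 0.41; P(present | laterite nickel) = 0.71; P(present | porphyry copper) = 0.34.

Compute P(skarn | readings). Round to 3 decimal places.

0.627

By Bayes' rule with conditional independence, the unnormalized weight for each hypothesis is prior × ∏ likelihoods (using 1 − P(present | H) for each absent reading):
  skarn: 0.210 × 0.91 × (1 − 0.23) × 0.46 × (1 − 0.21) = 0.053473
  epithermal gold: 0.142 × 0.72 × (1 − 0.79) × 0.30 × (1 − 0.68) = 0.0020612
  banded iron formation: 0.341 × 0.75 × (1 − 0.64) × 0.12 × (1 − 0.41) = 0.0065186
  laterite nickel: 0.235 × 0.79 × (1 − 0.25) × 0.52 × (1 − 0.71) = 0.020997
  porphyry copper: 0.072 × 0.67 × (1 − 0.36) × 0.11 × (1 − 0.34) = 0.0022414
Marginal likelihood of the evidence = 0.085291.
P(skarn | evidence) = 0.053473 / 0.085291 ≈ 0.627.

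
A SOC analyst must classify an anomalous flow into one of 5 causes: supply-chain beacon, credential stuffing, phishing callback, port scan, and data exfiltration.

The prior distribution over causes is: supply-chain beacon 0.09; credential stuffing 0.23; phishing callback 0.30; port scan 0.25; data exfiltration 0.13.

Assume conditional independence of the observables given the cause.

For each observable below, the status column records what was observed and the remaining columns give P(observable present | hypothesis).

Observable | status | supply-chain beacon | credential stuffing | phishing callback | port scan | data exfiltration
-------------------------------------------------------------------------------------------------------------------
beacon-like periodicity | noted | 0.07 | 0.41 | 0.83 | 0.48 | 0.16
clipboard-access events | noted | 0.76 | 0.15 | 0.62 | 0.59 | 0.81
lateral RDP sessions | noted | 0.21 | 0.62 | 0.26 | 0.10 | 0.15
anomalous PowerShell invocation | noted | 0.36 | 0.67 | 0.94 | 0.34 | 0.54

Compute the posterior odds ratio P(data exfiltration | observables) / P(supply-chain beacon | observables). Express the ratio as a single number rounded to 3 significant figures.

Posterior odds equal prior odds times the likelihood ratio; only the two competing hypotheses matter.
  data exfiltration: 0.13 × 0.16 × 0.81 × 0.15 × 0.54 = 0.0013647
  supply-chain beacon: 0.09 × 0.07 × 0.76 × 0.21 × 0.36 = 0.00036197
Odds(data exfiltration : supply-chain beacon) = 0.0013647 / 0.00036197 ≈ 3.77.

3.77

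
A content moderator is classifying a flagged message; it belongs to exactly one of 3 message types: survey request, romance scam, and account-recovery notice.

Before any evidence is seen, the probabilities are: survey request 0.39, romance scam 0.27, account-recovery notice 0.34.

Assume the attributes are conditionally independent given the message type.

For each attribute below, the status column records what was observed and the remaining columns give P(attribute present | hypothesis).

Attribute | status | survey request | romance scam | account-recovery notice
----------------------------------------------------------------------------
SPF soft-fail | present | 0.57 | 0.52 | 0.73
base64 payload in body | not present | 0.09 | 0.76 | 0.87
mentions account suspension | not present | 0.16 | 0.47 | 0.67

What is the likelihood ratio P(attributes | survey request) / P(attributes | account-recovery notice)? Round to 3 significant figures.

Joint likelihood of the attribute pattern under each hypothesis (using 1 − P(present | H) for each absent attribute):
  survey request: 0.57 × (1 − 0.09) × (1 − 0.16) = 0.43571
  account-recovery notice: 0.73 × (1 − 0.87) × (1 − 0.67) = 0.031317
Bayes factor = 0.43571 / 0.031317 ≈ 13.9

13.9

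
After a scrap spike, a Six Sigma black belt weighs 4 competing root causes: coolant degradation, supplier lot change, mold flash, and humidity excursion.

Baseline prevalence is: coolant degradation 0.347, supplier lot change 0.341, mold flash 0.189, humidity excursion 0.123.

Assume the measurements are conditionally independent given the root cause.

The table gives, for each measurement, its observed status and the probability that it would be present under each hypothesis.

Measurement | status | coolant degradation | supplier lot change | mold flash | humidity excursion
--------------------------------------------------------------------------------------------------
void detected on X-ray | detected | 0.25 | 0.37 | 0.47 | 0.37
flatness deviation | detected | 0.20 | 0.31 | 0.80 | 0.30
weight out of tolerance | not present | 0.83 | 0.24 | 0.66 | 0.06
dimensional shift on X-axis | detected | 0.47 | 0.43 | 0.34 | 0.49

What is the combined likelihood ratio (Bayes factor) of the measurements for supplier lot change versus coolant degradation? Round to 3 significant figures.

Joint likelihood of the measurement pattern under each hypothesis (using 1 − P(present | H) for each absent measurement):
  supplier lot change: 0.37 × 0.31 × (1 − 0.24) × 0.43 = 0.037484
  coolant degradation: 0.25 × 0.20 × (1 − 0.83) × 0.47 = 0.003995
Bayes factor = 0.037484 / 0.003995 ≈ 9.38

9.38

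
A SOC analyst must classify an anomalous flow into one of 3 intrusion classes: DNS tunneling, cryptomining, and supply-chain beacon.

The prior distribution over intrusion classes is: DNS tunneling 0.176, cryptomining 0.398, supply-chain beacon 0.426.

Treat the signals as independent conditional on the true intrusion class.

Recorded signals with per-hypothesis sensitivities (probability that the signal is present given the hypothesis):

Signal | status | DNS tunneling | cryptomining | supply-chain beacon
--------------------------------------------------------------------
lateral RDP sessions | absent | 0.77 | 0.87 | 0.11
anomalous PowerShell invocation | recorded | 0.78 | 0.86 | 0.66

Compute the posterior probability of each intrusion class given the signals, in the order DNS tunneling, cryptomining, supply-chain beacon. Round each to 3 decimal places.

For each hypothesis, the unnormalized posterior weight is prior × product of the signal likelihoods (using 1 − P(present | H) for each absent signal):
  DNS tunneling: 0.176 × (1 − 0.77) × 0.78 = 0.031574
  cryptomining: 0.398 × (1 − 0.87) × 0.86 = 0.044496
  supply-chain beacon: 0.426 × (1 − 0.11) × 0.66 = 0.25023
Marginal likelihood of the evidence = 0.3263.
P(DNS tunneling | evidence) = 0.031574 / 0.3263 ≈ 0.097
P(cryptomining | evidence) = 0.044496 / 0.3263 ≈ 0.136
P(supply-chain beacon | evidence) = 0.25023 / 0.3263 ≈ 0.767

0.097, 0.136, 0.767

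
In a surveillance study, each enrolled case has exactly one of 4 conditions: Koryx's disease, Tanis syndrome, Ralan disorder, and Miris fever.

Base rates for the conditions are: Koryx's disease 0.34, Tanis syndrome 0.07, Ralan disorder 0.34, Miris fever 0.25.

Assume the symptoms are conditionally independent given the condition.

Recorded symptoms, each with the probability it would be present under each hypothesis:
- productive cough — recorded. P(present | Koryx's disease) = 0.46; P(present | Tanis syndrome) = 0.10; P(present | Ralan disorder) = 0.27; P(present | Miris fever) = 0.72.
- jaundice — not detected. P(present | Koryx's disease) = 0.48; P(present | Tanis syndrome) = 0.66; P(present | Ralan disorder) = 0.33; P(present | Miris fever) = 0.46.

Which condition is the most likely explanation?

By Bayes' rule with conditional independence, the unnormalized weight for each hypothesis is prior × ∏ likelihoods (using 1 − P(present | H) for each absent symptom):
  Koryx's disease: 0.34 × 0.46 × (1 − 0.48) = 0.081328
  Tanis syndrome: 0.07 × 0.10 × (1 − 0.66) = 0.00238
  Ralan disorder: 0.34 × 0.27 × (1 − 0.33) = 0.061506
  Miris fever: 0.25 × 0.72 × (1 − 0.46) = 0.0972
Normalizing constant Z = 0.081328 + 0.00238 + 0.061506 + 0.0972 = 0.24241.
P(Koryx's disease | evidence) ≈ 0.081328 / 0.24241 ≈ 0.335
P(Tanis syndrome | evidence) ≈ 0.00238 / 0.24241 ≈ 0.010
P(Ralan disorder | evidence) ≈ 0.061506 / 0.24241 ≈ 0.254
P(Miris fever | evidence) ≈ 0.0972 / 0.24241 ≈ 0.401
The largest is 0.401, so Miris fever is most probable.

Miris fever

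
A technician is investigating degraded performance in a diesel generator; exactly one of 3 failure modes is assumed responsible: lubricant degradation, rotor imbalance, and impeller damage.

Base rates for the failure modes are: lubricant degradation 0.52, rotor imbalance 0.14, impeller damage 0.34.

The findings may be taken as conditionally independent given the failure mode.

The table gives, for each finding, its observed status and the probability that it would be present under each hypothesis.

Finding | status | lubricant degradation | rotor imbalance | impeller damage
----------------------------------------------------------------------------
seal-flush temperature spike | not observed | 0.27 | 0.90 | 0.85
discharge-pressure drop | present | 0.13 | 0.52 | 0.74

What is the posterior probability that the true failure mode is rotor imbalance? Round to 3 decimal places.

0.077

For each hypothesis, the unnormalized posterior weight is prior × product of the finding likelihoods (using 1 − P(present | H) for each absent finding):
  lubricant degradation: 0.52 × (1 − 0.27) × 0.13 = 0.049348
  rotor imbalance: 0.14 × (1 − 0.90) × 0.52 = 0.00728
  impeller damage: 0.34 × (1 − 0.85) × 0.74 = 0.03774
Marginal likelihood of the evidence = 0.094368.
P(rotor imbalance | evidence) = 0.00728 / 0.094368 ≈ 0.077.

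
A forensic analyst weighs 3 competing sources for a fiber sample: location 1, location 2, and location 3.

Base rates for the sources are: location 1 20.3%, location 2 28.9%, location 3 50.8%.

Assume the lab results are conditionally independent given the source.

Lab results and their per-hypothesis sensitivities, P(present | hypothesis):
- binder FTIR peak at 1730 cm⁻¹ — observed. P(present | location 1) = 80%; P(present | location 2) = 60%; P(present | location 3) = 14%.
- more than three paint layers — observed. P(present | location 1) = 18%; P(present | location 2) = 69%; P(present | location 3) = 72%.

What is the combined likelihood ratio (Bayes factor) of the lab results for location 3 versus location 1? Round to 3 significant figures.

0.700

Take the product of per-lab result likelihoods under each hypothesis, then divide.
  location 3: 0.14 × 0.72 = 0.1008
  location 1: 0.80 × 0.18 = 0.144
Bayes factor = 0.1008 / 0.144 ≈ 0.700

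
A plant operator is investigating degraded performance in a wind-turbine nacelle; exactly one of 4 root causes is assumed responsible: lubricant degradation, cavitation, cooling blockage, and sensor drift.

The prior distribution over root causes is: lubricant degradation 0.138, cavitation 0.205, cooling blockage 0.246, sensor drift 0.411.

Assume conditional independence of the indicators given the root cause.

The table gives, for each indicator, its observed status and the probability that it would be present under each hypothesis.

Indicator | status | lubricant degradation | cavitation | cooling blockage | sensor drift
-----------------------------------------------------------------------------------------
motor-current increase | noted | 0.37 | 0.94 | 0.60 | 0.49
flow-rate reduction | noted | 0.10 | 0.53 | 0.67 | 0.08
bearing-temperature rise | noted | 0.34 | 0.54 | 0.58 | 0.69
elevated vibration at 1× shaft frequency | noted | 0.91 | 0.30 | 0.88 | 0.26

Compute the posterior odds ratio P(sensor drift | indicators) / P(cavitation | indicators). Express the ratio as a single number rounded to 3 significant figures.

The normalizing constant cancels in an odds ratio, so compute prior × likelihood for the two hypotheses only:
  sensor drift: 0.411 × 0.49 × 0.08 × 0.69 × 0.26 = 0.0028903
  cavitation: 0.205 × 0.94 × 0.53 × 0.54 × 0.30 = 0.016545
Posterior odds = 0.0028903 / 0.016545 ≈ 0.175.

0.175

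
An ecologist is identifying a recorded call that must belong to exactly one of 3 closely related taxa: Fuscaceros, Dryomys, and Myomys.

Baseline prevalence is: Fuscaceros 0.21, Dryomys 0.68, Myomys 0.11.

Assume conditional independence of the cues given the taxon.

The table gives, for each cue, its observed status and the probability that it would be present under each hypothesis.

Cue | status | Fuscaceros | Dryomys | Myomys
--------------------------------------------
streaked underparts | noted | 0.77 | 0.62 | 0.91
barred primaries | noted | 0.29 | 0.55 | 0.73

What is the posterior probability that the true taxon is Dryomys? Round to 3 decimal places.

Multiply each prior by the joint likelihood of the cue pattern:
  Fuscaceros: 0.21 × 0.77 × 0.29 = 0.046893
  Dryomys: 0.68 × 0.62 × 0.55 = 0.23188
  Myomys: 0.11 × 0.91 × 0.73 = 0.073073
Marginal likelihood of the evidence = 0.35185.
P(Dryomys | evidence) = 0.23188 / 0.35185 ≈ 0.659.

0.659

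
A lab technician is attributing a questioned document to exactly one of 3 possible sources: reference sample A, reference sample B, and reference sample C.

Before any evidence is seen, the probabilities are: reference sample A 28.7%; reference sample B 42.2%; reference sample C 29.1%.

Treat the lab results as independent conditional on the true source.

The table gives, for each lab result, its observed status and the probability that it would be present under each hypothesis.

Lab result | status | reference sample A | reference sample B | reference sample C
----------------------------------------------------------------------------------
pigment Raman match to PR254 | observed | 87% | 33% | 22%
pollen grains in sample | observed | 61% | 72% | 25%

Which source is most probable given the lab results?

reference sample A

By Bayes' rule with conditional independence, the unnormalized weight for each hypothesis is prior × ∏ likelihoods:
  reference sample A: 0.287 × 0.87 × 0.61 = 0.15231
  reference sample B: 0.422 × 0.33 × 0.72 = 0.10027
  reference sample C: 0.291 × 0.22 × 0.25 = 0.016005
Normalizing constant Z = 0.15231 + 0.10027 + 0.016005 = 0.26858.
P(reference sample A | evidence) ≈ 0.15231 / 0.26858 ≈ 0.567
P(reference sample B | evidence) ≈ 0.10027 / 0.26858 ≈ 0.373
P(reference sample C | evidence) ≈ 0.016005 / 0.26858 ≈ 0.060
The largest is 0.567, so reference sample A is most probable.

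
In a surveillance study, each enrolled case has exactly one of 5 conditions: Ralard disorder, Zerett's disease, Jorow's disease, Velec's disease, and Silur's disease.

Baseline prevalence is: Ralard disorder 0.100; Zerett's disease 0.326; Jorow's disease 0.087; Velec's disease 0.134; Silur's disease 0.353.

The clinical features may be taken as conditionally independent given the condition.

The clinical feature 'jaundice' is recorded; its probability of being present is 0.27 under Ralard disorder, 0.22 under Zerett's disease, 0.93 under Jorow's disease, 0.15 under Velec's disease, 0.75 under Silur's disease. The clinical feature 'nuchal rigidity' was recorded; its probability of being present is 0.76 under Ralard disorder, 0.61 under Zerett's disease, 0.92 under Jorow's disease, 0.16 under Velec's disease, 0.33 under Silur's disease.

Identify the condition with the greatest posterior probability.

For each hypothesis, the unnormalized posterior weight is prior × product of the clinical feature likelihoods:
  Ralard disorder: 0.100 × 0.27 × 0.76 = 0.02052
  Zerett's disease: 0.326 × 0.22 × 0.61 = 0.043749
  Jorow's disease: 0.087 × 0.93 × 0.92 = 0.074437
  Velec's disease: 0.134 × 0.15 × 0.16 = 0.003216
  Silur's disease: 0.353 × 0.75 × 0.33 = 0.087368
Normalizing constant Z = 0.02052 + 0.043749 + 0.074437 + 0.003216 + 0.087368 = 0.22929.
P(Ralard disorder | evidence) ≈ 0.02052 / 0.22929 ≈ 0.089
P(Zerett's disease | evidence) ≈ 0.043749 / 0.22929 ≈ 0.191
P(Jorow's disease | evidence) ≈ 0.074437 / 0.22929 ≈ 0.325
P(Velec's disease | evidence) ≈ 0.003216 / 0.22929 ≈ 0.014
P(Silur's disease | evidence) ≈ 0.087368 / 0.22929 ≈ 0.381
The largest is 0.381, so Silur's disease is most probable.

Silur's disease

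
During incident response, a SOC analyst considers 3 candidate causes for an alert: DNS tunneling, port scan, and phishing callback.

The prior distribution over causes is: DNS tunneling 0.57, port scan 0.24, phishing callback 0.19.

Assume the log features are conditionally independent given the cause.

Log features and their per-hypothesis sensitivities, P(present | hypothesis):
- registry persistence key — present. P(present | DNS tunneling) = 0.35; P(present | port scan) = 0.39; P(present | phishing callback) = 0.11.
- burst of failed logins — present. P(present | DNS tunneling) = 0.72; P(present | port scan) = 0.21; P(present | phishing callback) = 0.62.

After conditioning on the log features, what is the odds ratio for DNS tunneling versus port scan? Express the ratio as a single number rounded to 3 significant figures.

Posterior odds equal prior odds times the likelihood ratio; only the two competing hypotheses matter.
  DNS tunneling: 0.57 × 0.35 × 0.72 = 0.14364
  port scan: 0.24 × 0.39 × 0.21 = 0.019656
Odds(DNS tunneling : port scan) = 0.14364 / 0.019656 ≈ 7.31.

7.31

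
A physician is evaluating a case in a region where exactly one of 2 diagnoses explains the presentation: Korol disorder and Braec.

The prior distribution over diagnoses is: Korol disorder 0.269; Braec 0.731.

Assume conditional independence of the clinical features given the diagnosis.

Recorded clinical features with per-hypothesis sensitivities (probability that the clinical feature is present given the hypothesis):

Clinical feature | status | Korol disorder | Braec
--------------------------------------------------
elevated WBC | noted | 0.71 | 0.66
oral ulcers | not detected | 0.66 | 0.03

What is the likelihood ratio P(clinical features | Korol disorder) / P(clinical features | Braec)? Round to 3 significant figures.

Take the product of per-clinical feature likelihoods under each hypothesis (using 1 − P(present | H) for each absent clinical feature), then divide.
  Korol disorder: 0.71 × (1 − 0.66) = 0.2414
  Braec: 0.66 × (1 − 0.03) = 0.6402
Bayes factor = 0.2414 / 0.6402 ≈ 0.377

0.377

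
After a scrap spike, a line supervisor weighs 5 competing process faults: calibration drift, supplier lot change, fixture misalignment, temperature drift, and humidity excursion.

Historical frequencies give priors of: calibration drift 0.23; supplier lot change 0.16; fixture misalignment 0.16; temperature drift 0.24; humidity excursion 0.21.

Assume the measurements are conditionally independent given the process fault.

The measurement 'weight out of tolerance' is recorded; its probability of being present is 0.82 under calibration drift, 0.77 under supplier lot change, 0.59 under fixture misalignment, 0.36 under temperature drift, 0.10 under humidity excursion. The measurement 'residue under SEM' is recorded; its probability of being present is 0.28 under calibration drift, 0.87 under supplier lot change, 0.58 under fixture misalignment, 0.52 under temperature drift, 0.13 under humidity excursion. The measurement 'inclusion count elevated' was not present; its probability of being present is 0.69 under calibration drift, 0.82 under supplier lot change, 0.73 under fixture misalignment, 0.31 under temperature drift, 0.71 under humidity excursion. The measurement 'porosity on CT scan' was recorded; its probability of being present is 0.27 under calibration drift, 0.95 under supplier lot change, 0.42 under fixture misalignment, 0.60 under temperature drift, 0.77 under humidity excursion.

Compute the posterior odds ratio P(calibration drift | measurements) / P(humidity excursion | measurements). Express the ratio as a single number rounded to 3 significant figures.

Posterior odds equal prior odds times the likelihood ratio; only the two competing hypotheses matter (using 1 − P(present | H) for each absent measurement).
  calibration drift: 0.23 × 0.82 × 0.28 × (1 − 0.69) × 0.27 = 0.00442
  humidity excursion: 0.21 × 0.10 × 0.13 × (1 − 0.71) × 0.77 = 0.00060961
Odds(calibration drift : humidity excursion) = 0.00442 / 0.00060961 ≈ 7.25.

7.25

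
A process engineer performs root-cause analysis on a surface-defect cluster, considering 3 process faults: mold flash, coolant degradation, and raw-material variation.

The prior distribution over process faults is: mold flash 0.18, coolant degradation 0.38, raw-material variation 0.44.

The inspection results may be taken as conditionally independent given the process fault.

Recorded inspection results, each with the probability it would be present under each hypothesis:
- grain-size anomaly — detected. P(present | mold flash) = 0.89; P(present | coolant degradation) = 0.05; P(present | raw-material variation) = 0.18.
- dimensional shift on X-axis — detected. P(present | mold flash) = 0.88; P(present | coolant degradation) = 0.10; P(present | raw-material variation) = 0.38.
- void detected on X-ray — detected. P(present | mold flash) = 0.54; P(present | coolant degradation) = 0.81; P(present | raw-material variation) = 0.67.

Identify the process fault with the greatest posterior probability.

Multiply each prior by the joint likelihood of the inspection result pattern:
  mold flash: 0.18 × 0.89 × 0.88 × 0.54 = 0.076127
  coolant degradation: 0.38 × 0.05 × 0.10 × 0.81 = 0.001539
  raw-material variation: 0.44 × 0.18 × 0.38 × 0.67 = 0.020164
The unnormalized weights sum to 0.09783.
P(mold flash | evidence) ≈ 0.076127 / 0.09783 ≈ 0.778
P(coolant degradation | evidence) ≈ 0.001539 / 0.09783 ≈ 0.016
P(raw-material variation | evidence) ≈ 0.020164 / 0.09783 ≈ 0.206
The largest is 0.778, so mold flash is most probable.

mold flash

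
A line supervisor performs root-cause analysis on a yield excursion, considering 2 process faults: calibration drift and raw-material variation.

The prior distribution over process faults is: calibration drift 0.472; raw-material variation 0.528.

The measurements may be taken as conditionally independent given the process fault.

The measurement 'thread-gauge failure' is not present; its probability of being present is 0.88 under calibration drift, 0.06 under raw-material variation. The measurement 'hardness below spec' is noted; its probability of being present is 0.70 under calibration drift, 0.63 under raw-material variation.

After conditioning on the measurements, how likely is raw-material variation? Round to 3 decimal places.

By Bayes' rule with conditional independence, the unnormalized weight for each hypothesis is prior × ∏ likelihoods (using 1 − P(present | H) for each absent measurement):
  calibration drift: 0.472 × (1 − 0.88) × 0.70 = 0.039648
  raw-material variation: 0.528 × (1 − 0.06) × 0.63 = 0.31268
Marginal likelihood of the evidence = 0.35233.
P(raw-material variation | evidence) = 0.31268 / 0.35233 ≈ 0.887.

0.887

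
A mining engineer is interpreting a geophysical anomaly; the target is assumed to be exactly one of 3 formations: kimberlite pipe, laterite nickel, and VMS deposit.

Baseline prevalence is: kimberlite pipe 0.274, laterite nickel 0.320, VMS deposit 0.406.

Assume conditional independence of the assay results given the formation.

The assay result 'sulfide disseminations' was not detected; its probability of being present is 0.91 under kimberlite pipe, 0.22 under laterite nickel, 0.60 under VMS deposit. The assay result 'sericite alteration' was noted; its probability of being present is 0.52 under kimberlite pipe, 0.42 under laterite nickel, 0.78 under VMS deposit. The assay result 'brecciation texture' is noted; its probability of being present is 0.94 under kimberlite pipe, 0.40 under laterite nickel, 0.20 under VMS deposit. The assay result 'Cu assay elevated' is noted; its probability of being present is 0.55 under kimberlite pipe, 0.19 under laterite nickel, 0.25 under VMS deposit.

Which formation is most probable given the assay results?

By Bayes' rule with conditional independence, the unnormalized weight for each hypothesis is prior × ∏ likelihoods (using 1 − P(present | H) for each absent assay result):
  kimberlite pipe: 0.274 × (1 − 0.91) × 0.52 × 0.94 × 0.55 = 0.0066296
  laterite nickel: 0.320 × (1 − 0.22) × 0.42 × 0.40 × 0.19 = 0.0079672
  VMS deposit: 0.406 × (1 − 0.60) × 0.78 × 0.20 × 0.25 = 0.0063336
Marginal likelihood of the evidence = 0.02093.
P(kimberlite pipe | evidence) ≈ 0.0066296 / 0.02093 ≈ 0.317
P(laterite nickel | evidence) ≈ 0.0079672 / 0.02093 ≈ 0.381
P(VMS deposit | evidence) ≈ 0.0063336 / 0.02093 ≈ 0.303
The largest is 0.381, so laterite nickel is most probable.

laterite nickel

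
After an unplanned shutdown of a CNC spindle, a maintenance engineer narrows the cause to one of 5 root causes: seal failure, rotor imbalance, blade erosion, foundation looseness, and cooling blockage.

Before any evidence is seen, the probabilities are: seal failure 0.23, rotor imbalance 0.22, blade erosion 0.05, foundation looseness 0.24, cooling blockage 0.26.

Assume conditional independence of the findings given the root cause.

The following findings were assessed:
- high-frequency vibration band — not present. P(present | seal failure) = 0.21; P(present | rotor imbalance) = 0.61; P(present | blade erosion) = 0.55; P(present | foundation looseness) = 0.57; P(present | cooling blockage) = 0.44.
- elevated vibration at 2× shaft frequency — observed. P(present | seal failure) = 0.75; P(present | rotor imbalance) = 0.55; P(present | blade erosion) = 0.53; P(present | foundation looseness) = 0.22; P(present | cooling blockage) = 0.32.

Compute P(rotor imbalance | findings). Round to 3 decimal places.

0.178

For each hypothesis, the unnormalized posterior weight is prior × product of the finding likelihoods (using 1 − P(present | H) for each absent finding):
  seal failure: 0.23 × (1 − 0.21) × 0.75 = 0.13628
  rotor imbalance: 0.22 × (1 − 0.61) × 0.55 = 0.04719
  blade erosion: 0.05 × (1 − 0.55) × 0.53 = 0.011925
  foundation looseness: 0.24 × (1 − 0.57) × 0.22 = 0.022704
  cooling blockage: 0.26 × (1 − 0.44) × 0.32 = 0.046592
Marginal likelihood of the evidence = 0.26469.
P(rotor imbalance | evidence) = 0.04719 / 0.26469 ≈ 0.178.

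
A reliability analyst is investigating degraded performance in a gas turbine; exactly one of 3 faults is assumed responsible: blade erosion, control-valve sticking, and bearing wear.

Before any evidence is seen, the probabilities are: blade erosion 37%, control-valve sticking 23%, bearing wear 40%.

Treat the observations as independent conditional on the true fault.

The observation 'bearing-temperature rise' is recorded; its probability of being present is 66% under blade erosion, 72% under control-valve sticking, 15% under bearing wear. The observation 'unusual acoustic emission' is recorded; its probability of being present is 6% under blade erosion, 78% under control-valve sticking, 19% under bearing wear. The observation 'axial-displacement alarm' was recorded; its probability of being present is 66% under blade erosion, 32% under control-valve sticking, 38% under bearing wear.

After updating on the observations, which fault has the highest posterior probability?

By Bayes' rule with conditional independence, the unnormalized weight for each hypothesis is prior × ∏ likelihoods:
  blade erosion: 0.37 × 0.66 × 0.06 × 0.66 = 0.0096703
  control-valve sticking: 0.23 × 0.72 × 0.78 × 0.32 = 0.041334
  bearing wear: 0.40 × 0.15 × 0.19 × 0.38 = 0.004332
The unnormalized weights sum to 0.055336.
P(blade erosion | evidence) ≈ 0.0096703 / 0.055336 ≈ 0.175
P(control-valve sticking | evidence) ≈ 0.041334 / 0.055336 ≈ 0.747
P(bearing wear | evidence) ≈ 0.004332 / 0.055336 ≈ 0.078
The largest is 0.747, so control-valve sticking is most probable.

control-valve sticking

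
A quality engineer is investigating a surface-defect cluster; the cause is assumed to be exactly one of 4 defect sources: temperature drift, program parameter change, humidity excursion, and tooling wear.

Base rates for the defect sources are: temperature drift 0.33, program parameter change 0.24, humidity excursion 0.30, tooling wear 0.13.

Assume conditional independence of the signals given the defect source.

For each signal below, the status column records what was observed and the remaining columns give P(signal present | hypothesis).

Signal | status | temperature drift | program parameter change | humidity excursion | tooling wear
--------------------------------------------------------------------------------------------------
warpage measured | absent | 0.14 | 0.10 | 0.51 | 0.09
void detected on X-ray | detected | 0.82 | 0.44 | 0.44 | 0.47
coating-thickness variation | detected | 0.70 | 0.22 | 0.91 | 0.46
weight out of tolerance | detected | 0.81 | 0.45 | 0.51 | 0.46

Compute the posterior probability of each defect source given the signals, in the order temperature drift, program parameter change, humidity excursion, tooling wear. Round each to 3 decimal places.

Multiply each prior by the joint likelihood of the signal pattern (using 1 − P(present | H) for each absent signal):
  temperature drift: 0.33 × (1 − 0.14) × 0.82 × 0.70 × 0.81 = 0.13195
  program parameter change: 0.24 × (1 − 0.10) × 0.44 × 0.22 × 0.45 = 0.009409
  humidity excursion: 0.30 × (1 − 0.51) × 0.44 × 0.91 × 0.51 = 0.030018
  tooling wear: 0.13 × (1 − 0.09) × 0.47 × 0.46 × 0.46 = 0.011765
Normalizing constant Z = 0.13195 + 0.009409 + 0.030018 + 0.011765 = 0.18314.
P(temperature drift | evidence) = 0.13195 / 0.18314 ≈ 0.720
P(program parameter change | evidence) = 0.009409 / 0.18314 ≈ 0.051
P(humidity excursion | evidence) = 0.030018 / 0.18314 ≈ 0.164
P(tooling wear | evidence) = 0.011765 / 0.18314 ≈ 0.064

0.720, 0.051, 0.164, 0.064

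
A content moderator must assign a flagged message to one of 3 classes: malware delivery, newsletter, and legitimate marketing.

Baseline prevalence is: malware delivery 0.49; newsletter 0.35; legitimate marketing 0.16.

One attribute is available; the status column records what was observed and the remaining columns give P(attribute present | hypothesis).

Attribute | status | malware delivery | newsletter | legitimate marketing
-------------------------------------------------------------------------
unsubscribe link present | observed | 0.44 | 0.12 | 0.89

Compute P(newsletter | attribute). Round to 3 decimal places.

For each hypothesis, the unnormalized posterior weight is prior × likelihood:
  malware delivery: 0.49 × 0.44 = 0.2156
  newsletter: 0.35 × 0.12 = 0.042
  legitimate marketing: 0.16 × 0.89 = 0.1424
Normalizing constant Z = 0.2156 + 0.042 + 0.1424 = 0.4.
P(newsletter | evidence) = 0.042 / 0.4 ≈ 0.105.

0.105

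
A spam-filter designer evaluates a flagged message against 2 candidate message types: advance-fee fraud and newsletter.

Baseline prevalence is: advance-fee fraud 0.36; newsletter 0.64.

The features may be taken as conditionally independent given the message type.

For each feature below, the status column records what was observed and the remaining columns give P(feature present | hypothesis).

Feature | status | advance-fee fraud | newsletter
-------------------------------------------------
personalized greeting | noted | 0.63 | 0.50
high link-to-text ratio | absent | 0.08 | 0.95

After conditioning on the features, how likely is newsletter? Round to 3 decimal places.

0.071

For each hypothesis, the unnormalized posterior weight is prior × product of the feature likelihoods (using 1 − P(present | H) for each absent feature):
  advance-fee fraud: 0.36 × 0.63 × (1 − 0.08) = 0.20866
  newsletter: 0.64 × 0.50 × (1 − 0.95) = 0.016
The unnormalized weights sum to 0.22466.
P(newsletter | evidence) = 0.016 / 0.22466 ≈ 0.071.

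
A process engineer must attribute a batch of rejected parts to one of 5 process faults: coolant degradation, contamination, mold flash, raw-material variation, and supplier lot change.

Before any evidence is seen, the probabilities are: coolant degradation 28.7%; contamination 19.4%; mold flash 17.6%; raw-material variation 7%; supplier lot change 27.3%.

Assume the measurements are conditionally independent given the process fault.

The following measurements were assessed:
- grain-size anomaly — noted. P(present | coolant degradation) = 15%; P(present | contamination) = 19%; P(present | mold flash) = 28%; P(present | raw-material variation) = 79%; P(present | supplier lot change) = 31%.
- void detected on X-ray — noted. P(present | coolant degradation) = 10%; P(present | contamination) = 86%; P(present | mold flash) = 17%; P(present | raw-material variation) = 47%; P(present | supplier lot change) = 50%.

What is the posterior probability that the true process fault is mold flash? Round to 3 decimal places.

0.074

For each hypothesis, the unnormalized posterior weight is prior × product of the measurement likelihoods:
  coolant degradation: 0.287 × 0.15 × 0.10 = 0.004305
  contamination: 0.194 × 0.19 × 0.86 = 0.0317
  mold flash: 0.176 × 0.28 × 0.17 = 0.0083776
  raw-material variation: 0.070 × 0.79 × 0.47 = 0.025991
  supplier lot change: 0.273 × 0.31 × 0.50 = 0.042315
Normalizing constant Z = 0.004305 + 0.0317 + 0.0083776 + 0.025991 + 0.042315 = 0.11269.
P(mold flash | evidence) = 0.0083776 / 0.11269 ≈ 0.074.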